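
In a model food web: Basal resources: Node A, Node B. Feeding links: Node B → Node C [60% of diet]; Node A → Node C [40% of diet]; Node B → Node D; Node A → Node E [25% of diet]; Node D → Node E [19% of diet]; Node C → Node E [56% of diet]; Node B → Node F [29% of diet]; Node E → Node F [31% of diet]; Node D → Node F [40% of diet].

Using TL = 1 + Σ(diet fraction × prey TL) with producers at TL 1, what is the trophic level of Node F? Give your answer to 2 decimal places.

2.94

Node C: 1 + (0.6×1 + 0.4×1) = 2
Node D: 1 + 1 = 2
Node E: 1 + (0.25×1 + 0.19×2 + 0.56×2) = 2.75
Node F: 1 + (0.29×1 + 0.31×2.75 + 0.4×2) = 2.9425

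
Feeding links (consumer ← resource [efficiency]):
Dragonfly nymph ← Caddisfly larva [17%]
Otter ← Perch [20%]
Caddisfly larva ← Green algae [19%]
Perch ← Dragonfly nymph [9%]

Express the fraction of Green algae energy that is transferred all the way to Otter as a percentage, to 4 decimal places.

0.0581%

Product of link efficiencies: 0.19 × 0.17 × 0.09 × 0.2 = 0.0005814
As a percentage: 0.0005814 × 100 = 0.0581%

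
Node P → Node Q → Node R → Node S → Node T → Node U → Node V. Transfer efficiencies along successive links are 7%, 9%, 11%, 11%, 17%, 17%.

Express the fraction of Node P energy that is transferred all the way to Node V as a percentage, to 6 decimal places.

Product of link efficiencies: 0.07 × 0.09 × 0.11 × 0.11 × 0.17 × 0.17 = 0.000002203047
As a percentage: 0.000002203047 × 100 = 0.000220%

0.000220%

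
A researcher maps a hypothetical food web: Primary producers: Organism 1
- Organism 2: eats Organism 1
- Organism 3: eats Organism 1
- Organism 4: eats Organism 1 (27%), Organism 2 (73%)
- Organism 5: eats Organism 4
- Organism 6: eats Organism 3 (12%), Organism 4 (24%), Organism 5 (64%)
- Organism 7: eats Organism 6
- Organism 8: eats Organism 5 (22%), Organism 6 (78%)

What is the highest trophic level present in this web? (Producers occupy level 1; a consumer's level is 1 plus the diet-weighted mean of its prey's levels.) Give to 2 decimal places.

5.28

Organism 2: 1 + 1 = 2
Organism 3: 1 + 1 = 2
Organism 4: 1 + (0.27×1 + 0.73×2) = 2.73
Organism 5: 1 + 2.73 = 3.73
Organism 6: 1 + (0.12×2 + 0.24×2.73 + 0.64×3.73) = 4.2824
Organism 7: 1 + 4.2824 = 5.2824
Organism 8: 1 + (0.22×3.73 + 0.78×4.2824) = 5.160872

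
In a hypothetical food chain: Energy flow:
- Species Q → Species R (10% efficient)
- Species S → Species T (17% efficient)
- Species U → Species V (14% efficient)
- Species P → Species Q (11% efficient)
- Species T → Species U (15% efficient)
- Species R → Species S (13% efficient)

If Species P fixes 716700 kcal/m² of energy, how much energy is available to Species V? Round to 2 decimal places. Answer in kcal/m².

3.66 kcal/m²

Species Q: 716700 × 0.11 = 78837 kcal/m²
Species R: 78837 × 0.1 = 7883.7 kcal/m²
Species S: 7883.7 × 0.13 = 1024.881 kcal/m²
Species T: 1024.881 × 0.17 = 174.22977 kcal/m²
Species U: 174.22977 × 0.15 = 26.1344655 kcal/m²
Species V: 26.1344655 × 0.14 = 3.65882517 kcal/m²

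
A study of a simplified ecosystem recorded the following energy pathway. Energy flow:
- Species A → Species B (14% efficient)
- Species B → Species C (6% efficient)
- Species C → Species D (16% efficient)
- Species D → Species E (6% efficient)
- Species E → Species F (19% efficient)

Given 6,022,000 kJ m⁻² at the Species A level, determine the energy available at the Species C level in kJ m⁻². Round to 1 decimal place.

50584.8 kJ m⁻²

Species B: 6022000 × 0.14 = 843080 kJ m⁻²
Species C: 843080 × 0.06 = 50584.8 kJ m⁻²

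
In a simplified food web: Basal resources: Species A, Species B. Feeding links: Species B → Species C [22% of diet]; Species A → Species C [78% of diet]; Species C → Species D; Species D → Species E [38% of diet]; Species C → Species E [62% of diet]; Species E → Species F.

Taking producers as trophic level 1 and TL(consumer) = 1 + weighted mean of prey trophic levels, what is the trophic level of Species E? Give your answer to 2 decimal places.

Species C: 1 + (0.22×1 + 0.78×1) = 2
Species D: 1 + 2 = 3
Species E: 1 + (0.38×3 + 0.62×2) = 3.38
Species F: 1 + 3.38 = 4.38

3.38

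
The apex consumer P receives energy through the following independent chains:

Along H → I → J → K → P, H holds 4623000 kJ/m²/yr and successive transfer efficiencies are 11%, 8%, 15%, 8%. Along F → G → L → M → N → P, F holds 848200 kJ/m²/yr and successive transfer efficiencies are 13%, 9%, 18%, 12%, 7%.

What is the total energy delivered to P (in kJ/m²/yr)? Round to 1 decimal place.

Via H: 4623000 × 0.11 × 0.08 × 0.15 × 0.08 = 488.1888 kJ/m²/yr
Via F: 848200 × 0.13 × 0.09 × 0.18 × 0.12 × 0.07 = 15.00499728 kJ/m²/yr
Total at P: 488.1888 + 15.00499728 = 503.19379728 kJ/m²/yr

503.2 kJ/m²/yr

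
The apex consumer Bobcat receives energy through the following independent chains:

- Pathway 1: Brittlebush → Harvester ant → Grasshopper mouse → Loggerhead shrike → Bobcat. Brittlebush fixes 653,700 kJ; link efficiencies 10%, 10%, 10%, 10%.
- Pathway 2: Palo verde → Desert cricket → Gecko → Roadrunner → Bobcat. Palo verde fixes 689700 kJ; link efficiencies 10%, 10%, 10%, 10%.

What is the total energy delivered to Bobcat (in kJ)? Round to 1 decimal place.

Pathway 1: 653700 × 0.1 × 0.1 × 0.1 × 0.1 = 65.37 kJ
Pathway 2: 689700 × 0.1 × 0.1 × 0.1 × 0.1 = 68.97 kJ
Total at Bobcat: 65.37 + 68.97 = 134.34 kJ

134.3 kJ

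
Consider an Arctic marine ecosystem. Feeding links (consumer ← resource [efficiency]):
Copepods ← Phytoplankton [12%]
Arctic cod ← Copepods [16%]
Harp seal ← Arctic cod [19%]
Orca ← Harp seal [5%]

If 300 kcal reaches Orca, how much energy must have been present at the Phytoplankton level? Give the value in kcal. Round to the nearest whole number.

Cumulative transfer efficiency: 0.12 × 0.16 × 0.19 × 0.05 = 0.0001824
Phytoplankton energy = 300 / 0.0001824 = 1644737 kcal

1644737 kcal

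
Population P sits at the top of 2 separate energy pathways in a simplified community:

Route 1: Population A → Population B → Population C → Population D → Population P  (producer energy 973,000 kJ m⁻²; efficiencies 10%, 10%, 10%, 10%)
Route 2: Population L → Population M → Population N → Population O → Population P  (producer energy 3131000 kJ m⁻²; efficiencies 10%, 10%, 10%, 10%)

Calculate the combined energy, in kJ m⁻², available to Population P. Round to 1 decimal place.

410.4 kJ m⁻²

Route 1: 973000 × 0.1 × 0.1 × 0.1 × 0.1 = 97.3 kJ m⁻²
Route 2: 3131000 × 0.1 × 0.1 × 0.1 × 0.1 = 313.1 kJ m⁻²
Total at Population P: 97.3 + 313.1 = 410.4 kJ m⁻²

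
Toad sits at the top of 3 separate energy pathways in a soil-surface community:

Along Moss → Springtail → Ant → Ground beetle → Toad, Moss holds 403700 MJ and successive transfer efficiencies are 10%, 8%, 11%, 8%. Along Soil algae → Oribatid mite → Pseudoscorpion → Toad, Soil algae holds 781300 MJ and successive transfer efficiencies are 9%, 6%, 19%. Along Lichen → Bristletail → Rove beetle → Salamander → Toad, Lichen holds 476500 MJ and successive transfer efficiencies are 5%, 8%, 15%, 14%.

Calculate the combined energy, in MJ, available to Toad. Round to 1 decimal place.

Via Moss: 403700 × 0.1 × 0.08 × 0.11 × 0.08 = 28.42048 MJ
Via Soil algae: 781300 × 0.09 × 0.06 × 0.19 = 801.6138 MJ
Via Lichen: 476500 × 0.05 × 0.08 × 0.15 × 0.14 = 40.026 MJ
Total at Toad: 28.42048 + 801.6138 + 40.026 = 870.06028 MJ

870.1 MJ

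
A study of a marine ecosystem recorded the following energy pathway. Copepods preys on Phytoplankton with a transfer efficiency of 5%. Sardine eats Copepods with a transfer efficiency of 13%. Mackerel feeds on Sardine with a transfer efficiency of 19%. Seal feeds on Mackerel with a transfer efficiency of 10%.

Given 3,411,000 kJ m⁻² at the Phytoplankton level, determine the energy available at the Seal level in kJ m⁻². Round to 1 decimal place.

Copepods: 3411000 × 0.05 = 170550 kJ m⁻²
Sardine: 170550 × 0.13 = 22171.5 kJ m⁻²
Mackerel: 22171.5 × 0.19 = 4212.585 kJ m⁻²
Seal: 4212.585 × 0.1 = 421.2585 kJ m⁻²

421.3 kJ m⁻²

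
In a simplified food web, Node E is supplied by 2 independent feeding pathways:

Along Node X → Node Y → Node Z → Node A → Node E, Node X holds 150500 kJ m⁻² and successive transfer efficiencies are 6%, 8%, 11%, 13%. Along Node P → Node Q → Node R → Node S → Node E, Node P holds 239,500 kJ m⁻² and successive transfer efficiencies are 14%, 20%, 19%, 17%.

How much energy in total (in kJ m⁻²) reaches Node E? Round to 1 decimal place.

226.9 kJ m⁻²

Via Node X: 150500 × 0.06 × 0.08 × 0.11 × 0.13 = 10.33032 kJ m⁻²
Via Node P: 239500 × 0.14 × 0.2 × 0.19 × 0.17 = 216.6038 kJ m⁻²
Total at Node E: 10.33032 + 216.6038 = 226.93412 kJ m⁻²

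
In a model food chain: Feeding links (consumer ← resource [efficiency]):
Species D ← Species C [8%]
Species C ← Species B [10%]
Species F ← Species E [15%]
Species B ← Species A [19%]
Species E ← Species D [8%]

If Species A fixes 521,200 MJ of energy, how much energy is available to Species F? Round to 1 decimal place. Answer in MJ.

9.5 MJ

Species B: 521200 × 0.19 = 99028 MJ
Species C: 99028 × 0.1 = 9902.8 MJ
Species D: 9902.8 × 0.08 = 792.224 MJ
Species E: 792.224 × 0.08 = 63.37792 MJ
Species F: 63.37792 × 0.15 = 9.506688 MJ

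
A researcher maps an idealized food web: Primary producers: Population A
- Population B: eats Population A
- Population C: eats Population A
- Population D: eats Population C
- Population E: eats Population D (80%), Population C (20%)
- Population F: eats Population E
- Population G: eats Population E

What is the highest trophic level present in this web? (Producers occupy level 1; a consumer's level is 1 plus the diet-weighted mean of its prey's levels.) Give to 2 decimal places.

Population B: 1 + 1 = 2
Population C: 1 + 1 = 2
Population D: 1 + 2 = 3
Population E: 1 + (0.8×3 + 0.2×2) = 3.8
Population F: 1 + 3.8 = 4.8
Population G: 1 + 3.8 = 4.8

4.80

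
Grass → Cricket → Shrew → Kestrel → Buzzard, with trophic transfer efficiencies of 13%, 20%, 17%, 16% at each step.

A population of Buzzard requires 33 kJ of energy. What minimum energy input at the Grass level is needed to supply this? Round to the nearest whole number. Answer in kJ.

Cumulative transfer efficiency: 0.13 × 0.2 × 0.17 × 0.16 = 0.0007072
Grass energy = 33 / 0.0007072 = 46663 kJ

46663 kJ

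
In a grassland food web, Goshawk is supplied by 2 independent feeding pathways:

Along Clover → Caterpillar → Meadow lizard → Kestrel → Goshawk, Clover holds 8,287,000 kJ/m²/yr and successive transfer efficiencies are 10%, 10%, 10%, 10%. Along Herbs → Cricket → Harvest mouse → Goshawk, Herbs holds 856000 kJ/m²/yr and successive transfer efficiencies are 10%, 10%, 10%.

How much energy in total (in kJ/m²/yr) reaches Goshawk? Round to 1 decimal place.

Via Clover: 8287000 × 0.1 × 0.1 × 0.1 × 0.1 = 828.7 kJ/m²/yr
Via Herbs: 856000 × 0.1 × 0.1 × 0.1 = 856 kJ/m²/yr
Total at Goshawk: 828.7 + 856 = 1684.7 kJ/m²/yr

1684.7 kJ/m²/yr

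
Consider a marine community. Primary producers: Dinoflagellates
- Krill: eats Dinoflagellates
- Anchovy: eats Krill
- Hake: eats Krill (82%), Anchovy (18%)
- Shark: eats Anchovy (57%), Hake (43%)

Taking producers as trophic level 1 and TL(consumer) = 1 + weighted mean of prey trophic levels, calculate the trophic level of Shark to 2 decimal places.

4.08

Krill: 1 + 1 = 2
Anchovy: 1 + 2 = 3
Hake: 1 + (0.82×2 + 0.18×3) = 3.18
Shark: 1 + (0.57×3 + 0.43×3.18) = 4.0774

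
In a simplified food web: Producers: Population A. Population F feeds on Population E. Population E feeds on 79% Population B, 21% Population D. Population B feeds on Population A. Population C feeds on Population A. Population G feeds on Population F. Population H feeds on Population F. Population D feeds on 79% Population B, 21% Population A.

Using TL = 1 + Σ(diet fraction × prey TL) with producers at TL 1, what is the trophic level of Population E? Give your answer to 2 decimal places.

Population B: 1 + 1 = 2
Population C: 1 + 1 = 2
Population D: 1 + (0.79×2 + 0.21×1) = 2.79
Population E: 1 + (0.79×2 + 0.21×2.79) = 3.1659
Population F: 1 + 3.1659 = 4.1659
Population G: 1 + 4.1659 = 5.1659
Population H: 1 + 4.1659 = 5.1659

3.17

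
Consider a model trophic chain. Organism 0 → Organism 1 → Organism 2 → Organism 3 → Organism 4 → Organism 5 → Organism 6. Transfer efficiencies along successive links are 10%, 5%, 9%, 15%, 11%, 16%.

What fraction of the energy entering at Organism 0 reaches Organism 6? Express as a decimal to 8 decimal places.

0.00000119

Product of link efficiencies: 0.1 × 0.05 × 0.09 × 0.15 × 0.11 × 0.16 = 0.000001188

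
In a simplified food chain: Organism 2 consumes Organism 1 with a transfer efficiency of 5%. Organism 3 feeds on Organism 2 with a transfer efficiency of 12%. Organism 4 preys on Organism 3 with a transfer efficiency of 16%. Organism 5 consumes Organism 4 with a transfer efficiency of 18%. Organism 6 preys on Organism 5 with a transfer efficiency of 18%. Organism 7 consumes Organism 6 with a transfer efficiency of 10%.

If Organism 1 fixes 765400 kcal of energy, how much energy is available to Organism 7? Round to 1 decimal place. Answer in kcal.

2.4 kcal

Organism 2: 765400 × 0.05 = 38270 kcal
Organism 3: 38270 × 0.12 = 4592.4 kcal
Organism 4: 4592.4 × 0.16 = 734.784 kcal
Organism 5: 734.784 × 0.18 = 132.26112 kcal
Organism 6: 132.26112 × 0.18 = 23.8070016 kcal
Organism 7: 23.8070016 × 0.1 = 2.38070016 kcal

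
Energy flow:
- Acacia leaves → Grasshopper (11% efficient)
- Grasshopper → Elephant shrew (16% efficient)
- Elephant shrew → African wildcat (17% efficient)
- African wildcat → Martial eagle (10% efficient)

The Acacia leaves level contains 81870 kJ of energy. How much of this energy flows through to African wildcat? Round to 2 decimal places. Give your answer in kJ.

244.96 kJ

Grasshopper: 81870 × 0.11 = 9005.7 kJ
Elephant shrew: 9005.7 × 0.16 = 1440.912 kJ
African wildcat: 1440.912 × 0.17 = 244.95504 kJ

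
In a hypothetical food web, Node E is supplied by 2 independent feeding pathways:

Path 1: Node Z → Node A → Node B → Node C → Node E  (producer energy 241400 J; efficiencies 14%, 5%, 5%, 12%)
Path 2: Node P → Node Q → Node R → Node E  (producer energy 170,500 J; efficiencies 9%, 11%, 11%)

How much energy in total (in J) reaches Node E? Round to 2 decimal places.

Path 1: 241400 × 0.14 × 0.05 × 0.05 × 0.12 = 10.1388 J
Path 2: 170500 × 0.09 × 0.11 × 0.11 = 185.6745 J
Total at Node E: 10.1388 + 185.6745 = 195.8133 J

195.81 J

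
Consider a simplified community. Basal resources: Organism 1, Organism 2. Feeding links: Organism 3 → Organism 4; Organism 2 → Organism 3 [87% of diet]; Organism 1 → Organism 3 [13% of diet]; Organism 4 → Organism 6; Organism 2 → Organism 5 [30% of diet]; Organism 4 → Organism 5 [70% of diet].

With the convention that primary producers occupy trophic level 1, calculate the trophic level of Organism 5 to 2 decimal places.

3.40

Organism 3: 1 + (0.87×1 + 0.13×1) = 2
Organism 4: 1 + 2 = 3
Organism 5: 1 + (0.7×3 + 0.3×1) = 3.4
Organism 6: 1 + 3 = 4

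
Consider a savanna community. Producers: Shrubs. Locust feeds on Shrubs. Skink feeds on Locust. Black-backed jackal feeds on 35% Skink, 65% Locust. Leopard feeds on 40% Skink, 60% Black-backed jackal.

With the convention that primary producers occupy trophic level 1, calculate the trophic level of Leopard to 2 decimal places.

Locust: 1 + 1 = 2
Skink: 1 + 2 = 3
Black-backed jackal: 1 + (0.35×3 + 0.65×2) = 3.35
Leopard: 1 + (0.4×3 + 0.6×3.35) = 4.21

4.21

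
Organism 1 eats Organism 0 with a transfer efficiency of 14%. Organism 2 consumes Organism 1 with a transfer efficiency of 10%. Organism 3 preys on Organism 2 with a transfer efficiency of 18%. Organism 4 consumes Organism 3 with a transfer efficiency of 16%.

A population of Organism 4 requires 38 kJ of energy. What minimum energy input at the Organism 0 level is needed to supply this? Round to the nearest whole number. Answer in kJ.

94246 kJ

Cumulative transfer efficiency: 0.14 × 0.1 × 0.18 × 0.16 = 0.0004032
Organism 0 energy = 38 / 0.0004032 = 94246 kJ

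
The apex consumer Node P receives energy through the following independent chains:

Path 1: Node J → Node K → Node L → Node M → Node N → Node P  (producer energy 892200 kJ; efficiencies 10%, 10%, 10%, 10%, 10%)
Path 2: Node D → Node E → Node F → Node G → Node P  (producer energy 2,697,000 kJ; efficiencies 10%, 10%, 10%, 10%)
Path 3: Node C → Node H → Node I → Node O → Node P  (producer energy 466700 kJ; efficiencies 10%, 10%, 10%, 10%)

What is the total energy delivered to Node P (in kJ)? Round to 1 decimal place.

325.3 kJ

Path 1: 892200 × 0.1 × 0.1 × 0.1 × 0.1 × 0.1 = 8.922 kJ
Path 2: 2697000 × 0.1 × 0.1 × 0.1 × 0.1 = 269.7 kJ
Path 3: 466700 × 0.1 × 0.1 × 0.1 × 0.1 = 46.67 kJ
Total at Node P: 8.922 + 269.7 + 46.67 = 325.292 kJ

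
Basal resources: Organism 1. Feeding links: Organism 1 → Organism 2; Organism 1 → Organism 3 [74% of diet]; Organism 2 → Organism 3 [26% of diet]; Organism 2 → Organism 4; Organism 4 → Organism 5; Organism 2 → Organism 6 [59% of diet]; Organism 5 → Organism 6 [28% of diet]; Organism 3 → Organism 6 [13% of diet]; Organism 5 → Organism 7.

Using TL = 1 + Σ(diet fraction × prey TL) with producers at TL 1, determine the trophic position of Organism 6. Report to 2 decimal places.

Organism 2: 1 + 1 = 2
Organism 3: 1 + (0.74×1 + 0.26×2) = 2.26
Organism 4: 1 + 2 = 3
Organism 5: 1 + 3 = 4
Organism 6: 1 + (0.59×2 + 0.28×4 + 0.13×2.26) = 3.5938
Organism 7: 1 + 4 = 5

3.59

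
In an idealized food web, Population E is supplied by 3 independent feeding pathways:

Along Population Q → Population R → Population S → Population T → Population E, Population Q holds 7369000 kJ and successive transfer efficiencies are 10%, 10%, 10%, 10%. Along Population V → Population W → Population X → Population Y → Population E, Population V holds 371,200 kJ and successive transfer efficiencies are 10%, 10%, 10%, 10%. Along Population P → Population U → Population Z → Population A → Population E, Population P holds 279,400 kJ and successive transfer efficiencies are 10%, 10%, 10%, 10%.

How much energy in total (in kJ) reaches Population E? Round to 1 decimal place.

802.0 kJ

Via Population Q: 7369000 × 0.1 × 0.1 × 0.1 × 0.1 = 736.9 kJ
Via Population V: 371200 × 0.1 × 0.1 × 0.1 × 0.1 = 37.12 kJ
Via Population P: 279400 × 0.1 × 0.1 × 0.1 × 0.1 = 27.94 kJ
Total at Population E: 736.9 + 37.12 + 27.94 = 801.96 kJ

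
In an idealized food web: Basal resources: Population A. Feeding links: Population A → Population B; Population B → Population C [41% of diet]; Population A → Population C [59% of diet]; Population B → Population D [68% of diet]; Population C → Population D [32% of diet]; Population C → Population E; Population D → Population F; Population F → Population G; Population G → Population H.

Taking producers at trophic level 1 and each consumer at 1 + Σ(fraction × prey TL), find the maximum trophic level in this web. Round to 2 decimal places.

Population B: 1 + 1 = 2
Population C: 1 + (0.41×2 + 0.59×1) = 2.41
Population D: 1 + (0.68×2 + 0.32×2.41) = 3.1312
Population E: 1 + 2.41 = 3.41
Population F: 1 + 3.1312 = 4.1312
Population G: 1 + 4.1312 = 5.1312
Population H: 1 + 5.1312 = 6.1312

6.13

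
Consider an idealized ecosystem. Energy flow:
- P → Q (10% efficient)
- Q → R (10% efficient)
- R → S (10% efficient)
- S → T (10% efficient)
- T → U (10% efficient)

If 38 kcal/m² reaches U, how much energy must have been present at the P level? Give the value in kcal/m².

3800000 kcal/m²

Cumulative transfer efficiency: 0.1 × 0.1 × 0.1 × 0.1 × 0.1 = 0.00001
P energy = 38 / 0.00001 = 3800000 kcal/m²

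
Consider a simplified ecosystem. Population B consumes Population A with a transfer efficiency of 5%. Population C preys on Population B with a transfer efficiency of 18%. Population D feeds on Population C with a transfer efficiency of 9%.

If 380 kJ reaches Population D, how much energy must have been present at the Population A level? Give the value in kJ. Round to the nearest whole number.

469136 kJ

Cumulative transfer efficiency: 0.05 × 0.18 × 0.09 = 0.00081
Population A energy = 380 / 0.00081 = 469136 kJ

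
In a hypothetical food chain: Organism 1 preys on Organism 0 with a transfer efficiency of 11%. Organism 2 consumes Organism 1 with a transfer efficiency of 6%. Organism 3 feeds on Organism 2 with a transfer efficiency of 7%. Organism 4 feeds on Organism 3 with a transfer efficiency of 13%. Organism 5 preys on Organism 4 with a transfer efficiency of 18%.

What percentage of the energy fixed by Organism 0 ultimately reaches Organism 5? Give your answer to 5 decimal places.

Product of link efficiencies: 0.11 × 0.06 × 0.07 × 0.13 × 0.18 = 0.0000108108
As a percentage: 0.0000108108 × 100 = 0.00108%

0.00108%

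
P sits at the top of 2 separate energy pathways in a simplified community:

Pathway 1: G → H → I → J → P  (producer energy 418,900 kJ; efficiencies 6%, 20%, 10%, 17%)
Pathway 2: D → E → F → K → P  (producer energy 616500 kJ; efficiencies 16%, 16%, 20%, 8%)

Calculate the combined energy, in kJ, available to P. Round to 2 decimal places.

Pathway 1: 418900 × 0.06 × 0.2 × 0.1 × 0.17 = 85.4556 kJ
Pathway 2: 616500 × 0.16 × 0.16 × 0.2 × 0.08 = 252.5184 kJ
Total at P: 85.4556 + 252.5184 = 337.974 kJ

337.97 kJ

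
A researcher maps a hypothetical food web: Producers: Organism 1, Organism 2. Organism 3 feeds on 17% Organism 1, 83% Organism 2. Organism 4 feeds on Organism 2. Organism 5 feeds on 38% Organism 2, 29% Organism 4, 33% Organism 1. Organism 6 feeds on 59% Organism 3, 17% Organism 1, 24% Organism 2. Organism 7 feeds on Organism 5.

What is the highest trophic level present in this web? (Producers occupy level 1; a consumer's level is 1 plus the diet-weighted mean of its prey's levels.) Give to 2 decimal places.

Organism 3: 1 + (0.17×1 + 0.83×1) = 2
Organism 4: 1 + 1 = 2
Organism 5: 1 + (0.38×1 + 0.29×2 + 0.33×1) = 2.29
Organism 6: 1 + (0.59×2 + 0.17×1 + 0.24×1) = 2.59
Organism 7: 1 + 2.29 = 3.29

3.29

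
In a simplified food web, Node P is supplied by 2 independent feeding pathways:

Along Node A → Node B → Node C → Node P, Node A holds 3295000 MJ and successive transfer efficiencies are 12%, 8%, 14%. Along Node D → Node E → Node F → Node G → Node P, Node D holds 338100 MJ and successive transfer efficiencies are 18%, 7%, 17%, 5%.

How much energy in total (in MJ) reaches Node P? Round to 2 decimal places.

4464.69 MJ

Via Node A: 3295000 × 0.12 × 0.08 × 0.14 = 4428.48 MJ
Via Node D: 338100 × 0.18 × 0.07 × 0.17 × 0.05 = 36.21051 MJ
Total at Node P: 4428.48 + 36.21051 = 4464.69051 MJ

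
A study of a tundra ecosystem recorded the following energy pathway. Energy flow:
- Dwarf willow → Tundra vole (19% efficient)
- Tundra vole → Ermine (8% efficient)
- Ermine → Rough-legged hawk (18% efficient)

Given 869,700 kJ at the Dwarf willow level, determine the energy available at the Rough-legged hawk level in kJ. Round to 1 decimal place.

2379.5 kJ

Tundra vole: 869700 × 0.19 = 165243 kJ
Ermine: 165243 × 0.08 = 13219.44 kJ
Rough-legged hawk: 13219.44 × 0.18 = 2379.4992 kJ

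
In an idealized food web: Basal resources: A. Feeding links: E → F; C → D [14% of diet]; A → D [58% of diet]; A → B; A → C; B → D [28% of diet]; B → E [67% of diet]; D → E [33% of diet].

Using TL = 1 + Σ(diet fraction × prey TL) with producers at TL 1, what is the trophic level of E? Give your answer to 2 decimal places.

B: 1 + 1 = 2
C: 1 + 1 = 2
D: 1 + (0.14×2 + 0.58×1 + 0.28×2) = 2.42
E: 1 + (0.33×2.42 + 0.67×2) = 3.1386
F: 1 + 3.1386 = 4.1386

3.14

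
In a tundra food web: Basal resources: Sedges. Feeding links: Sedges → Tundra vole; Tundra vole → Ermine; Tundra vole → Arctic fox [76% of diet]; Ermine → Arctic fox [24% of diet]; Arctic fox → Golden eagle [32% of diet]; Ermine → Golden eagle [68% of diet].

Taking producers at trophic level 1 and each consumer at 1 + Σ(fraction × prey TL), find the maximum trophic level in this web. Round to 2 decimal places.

4.08

Tundra vole: 1 + 1 = 2
Ermine: 1 + 2 = 3
Arctic fox: 1 + (0.76×2 + 0.24×3) = 3.24
Golden eagle: 1 + (0.32×3.24 + 0.68×3) = 4.0768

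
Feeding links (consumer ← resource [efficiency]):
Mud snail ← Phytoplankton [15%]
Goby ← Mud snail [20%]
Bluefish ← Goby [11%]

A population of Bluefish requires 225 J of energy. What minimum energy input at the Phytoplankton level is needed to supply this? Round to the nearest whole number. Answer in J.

68182 J

Cumulative transfer efficiency: 0.15 × 0.2 × 0.11 = 0.0033
Phytoplankton energy = 225 / 0.0033 = 68182 J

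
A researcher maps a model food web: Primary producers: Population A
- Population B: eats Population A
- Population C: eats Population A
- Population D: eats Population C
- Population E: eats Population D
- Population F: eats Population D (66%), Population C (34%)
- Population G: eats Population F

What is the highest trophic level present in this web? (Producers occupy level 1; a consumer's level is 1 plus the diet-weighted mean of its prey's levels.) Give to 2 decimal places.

Population B: 1 + 1 = 2
Population C: 1 + 1 = 2
Population D: 1 + 2 = 3
Population E: 1 + 3 = 4
Population F: 1 + (0.66×3 + 0.34×2) = 3.66
Population G: 1 + 3.66 = 4.66

4.66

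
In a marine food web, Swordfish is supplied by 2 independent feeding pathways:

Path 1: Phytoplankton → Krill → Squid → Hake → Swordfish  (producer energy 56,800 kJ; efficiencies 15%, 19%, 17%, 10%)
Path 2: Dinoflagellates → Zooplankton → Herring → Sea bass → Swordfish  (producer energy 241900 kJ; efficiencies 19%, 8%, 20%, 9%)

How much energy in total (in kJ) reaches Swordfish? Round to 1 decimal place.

Path 1: 56800 × 0.15 × 0.19 × 0.17 × 0.1 = 27.5196 kJ
Path 2: 241900 × 0.19 × 0.08 × 0.2 × 0.09 = 66.18384 kJ
Total at Swordfish: 27.5196 + 66.18384 = 93.70344 kJ

93.7 kJ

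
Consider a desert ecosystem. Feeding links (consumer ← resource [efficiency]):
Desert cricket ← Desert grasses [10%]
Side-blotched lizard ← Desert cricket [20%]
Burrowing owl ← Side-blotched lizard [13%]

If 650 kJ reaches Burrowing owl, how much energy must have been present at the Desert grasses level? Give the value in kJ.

Cumulative transfer efficiency: 0.1 × 0.2 × 0.13 = 0.0026
Desert grasses energy = 650 / 0.0026 = 250000 kJ

250000 kJ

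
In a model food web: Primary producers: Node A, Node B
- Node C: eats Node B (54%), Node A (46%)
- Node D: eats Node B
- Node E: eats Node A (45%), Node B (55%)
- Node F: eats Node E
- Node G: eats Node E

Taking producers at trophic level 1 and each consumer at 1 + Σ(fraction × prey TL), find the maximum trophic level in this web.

Node C: 1 + (0.54×1 + 0.46×1) = 2
Node D: 1 + 1 = 2
Node E: 1 + (0.45×1 + 0.55×1) = 2
Node F: 1 + 2 = 3
Node G: 1 + 2 = 3

3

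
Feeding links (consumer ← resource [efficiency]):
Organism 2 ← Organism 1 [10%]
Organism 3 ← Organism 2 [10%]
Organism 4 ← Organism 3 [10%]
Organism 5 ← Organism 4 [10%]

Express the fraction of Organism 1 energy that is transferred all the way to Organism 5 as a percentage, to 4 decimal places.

Product of link efficiencies: 0.1 × 0.1 × 0.1 × 0.1 = 0.0001
As a percentage: 0.0001 × 100 = 0.0100%

0.0100%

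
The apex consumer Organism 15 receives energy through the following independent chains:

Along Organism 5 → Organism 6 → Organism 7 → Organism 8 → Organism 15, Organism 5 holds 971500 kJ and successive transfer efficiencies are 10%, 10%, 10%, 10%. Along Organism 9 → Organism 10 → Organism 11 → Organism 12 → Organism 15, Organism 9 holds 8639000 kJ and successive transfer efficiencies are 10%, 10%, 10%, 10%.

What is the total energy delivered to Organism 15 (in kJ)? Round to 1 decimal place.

Via Organism 5: 971500 × 0.1 × 0.1 × 0.1 × 0.1 = 97.15 kJ
Via Organism 9: 8639000 × 0.1 × 0.1 × 0.1 × 0.1 = 863.9 kJ
Total at Organism 15: 97.15 + 863.9 = 961.05 kJ

961.1 kJ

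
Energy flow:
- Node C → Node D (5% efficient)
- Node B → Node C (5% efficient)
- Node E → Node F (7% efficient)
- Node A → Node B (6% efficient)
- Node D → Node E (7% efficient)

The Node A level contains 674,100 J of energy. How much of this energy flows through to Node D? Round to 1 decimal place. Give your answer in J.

Node B: 674100 × 0.06 = 40446 J
Node C: 40446 × 0.05 = 2022.3 J
Node D: 2022.3 × 0.05 = 101.115 J

101.1 J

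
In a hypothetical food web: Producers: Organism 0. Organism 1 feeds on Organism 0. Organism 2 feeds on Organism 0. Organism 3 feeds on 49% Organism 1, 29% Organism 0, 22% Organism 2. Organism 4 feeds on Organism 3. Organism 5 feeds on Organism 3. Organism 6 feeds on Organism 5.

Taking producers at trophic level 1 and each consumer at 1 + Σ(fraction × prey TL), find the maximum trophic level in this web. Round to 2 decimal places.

4.71

Organism 1: 1 + 1 = 2
Organism 2: 1 + 1 = 2
Organism 3: 1 + (0.49×2 + 0.29×1 + 0.22×2) = 2.71
Organism 4: 1 + 2.71 = 3.71
Organism 5: 1 + 2.71 = 3.71
Organism 6: 1 + 3.71 = 4.71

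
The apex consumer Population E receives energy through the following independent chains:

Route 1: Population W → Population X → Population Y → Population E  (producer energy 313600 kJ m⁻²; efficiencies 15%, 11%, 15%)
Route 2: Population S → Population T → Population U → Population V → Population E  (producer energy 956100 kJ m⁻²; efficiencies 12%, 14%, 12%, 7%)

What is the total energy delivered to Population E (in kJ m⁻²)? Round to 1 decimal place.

Route 1: 313600 × 0.15 × 0.11 × 0.15 = 776.16 kJ m⁻²
Route 2: 956100 × 0.12 × 0.14 × 0.12 × 0.07 = 134.924832 kJ m⁻²
Total at Population E: 776.16 + 134.924832 = 911.084832 kJ m⁻²

911.1 kJ m⁻²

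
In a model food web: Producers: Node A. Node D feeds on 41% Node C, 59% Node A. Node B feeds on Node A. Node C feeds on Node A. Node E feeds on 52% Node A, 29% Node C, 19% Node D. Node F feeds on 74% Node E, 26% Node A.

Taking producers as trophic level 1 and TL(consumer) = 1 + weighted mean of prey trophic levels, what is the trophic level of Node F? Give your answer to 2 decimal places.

3.15

Node B: 1 + 1 = 2
Node C: 1 + 1 = 2
Node D: 1 + (0.41×2 + 0.59×1) = 2.41
Node E: 1 + (0.52×1 + 0.29×2 + 0.19×2.41) = 2.5579
Node F: 1 + (0.74×2.5579 + 0.26×1) = 3.152846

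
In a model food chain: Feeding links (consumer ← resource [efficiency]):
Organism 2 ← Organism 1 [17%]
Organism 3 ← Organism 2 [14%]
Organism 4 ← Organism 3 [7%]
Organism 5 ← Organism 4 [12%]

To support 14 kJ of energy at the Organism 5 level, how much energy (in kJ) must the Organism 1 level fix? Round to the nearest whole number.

70028 kJ

Cumulative transfer efficiency: 0.17 × 0.14 × 0.07 × 0.12 = 0.00019992
Organism 1 energy = 14 / 0.00019992 = 70028 kJ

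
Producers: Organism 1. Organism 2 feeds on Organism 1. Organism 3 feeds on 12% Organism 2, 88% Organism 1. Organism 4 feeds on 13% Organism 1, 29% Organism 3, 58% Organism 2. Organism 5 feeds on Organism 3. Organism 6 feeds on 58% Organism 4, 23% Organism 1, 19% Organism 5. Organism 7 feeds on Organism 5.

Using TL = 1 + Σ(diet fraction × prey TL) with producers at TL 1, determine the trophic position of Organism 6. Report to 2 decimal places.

3.51

Organism 2: 1 + 1 = 2
Organism 3: 1 + (0.12×2 + 0.88×1) = 2.12
Organism 4: 1 + (0.13×1 + 0.29×2.12 + 0.58×2) = 2.9048
Organism 5: 1 + 2.12 = 3.12
Organism 6: 1 + (0.58×2.9048 + 0.23×1 + 0.19×3.12) = 3.507584
Organism 7: 1 + 3.12 = 4.12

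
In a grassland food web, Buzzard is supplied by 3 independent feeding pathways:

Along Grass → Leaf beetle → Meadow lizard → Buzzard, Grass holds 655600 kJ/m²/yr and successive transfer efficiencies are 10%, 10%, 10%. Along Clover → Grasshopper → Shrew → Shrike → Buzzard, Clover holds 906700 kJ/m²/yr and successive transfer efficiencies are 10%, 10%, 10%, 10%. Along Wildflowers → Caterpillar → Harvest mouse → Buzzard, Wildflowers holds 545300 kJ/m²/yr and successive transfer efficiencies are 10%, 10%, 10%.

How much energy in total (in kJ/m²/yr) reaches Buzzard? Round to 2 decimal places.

1291.57 kJ/m²/yr

Via Grass: 655600 × 0.1 × 0.1 × 0.1 = 655.6 kJ/m²/yr
Via Clover: 906700 × 0.1 × 0.1 × 0.1 × 0.1 = 90.67 kJ/m²/yr
Via Wildflowers: 545300 × 0.1 × 0.1 × 0.1 = 545.3 kJ/m²/yr
Total at Buzzard: 655.6 + 90.67 + 545.3 = 1291.57 kJ/m²/yr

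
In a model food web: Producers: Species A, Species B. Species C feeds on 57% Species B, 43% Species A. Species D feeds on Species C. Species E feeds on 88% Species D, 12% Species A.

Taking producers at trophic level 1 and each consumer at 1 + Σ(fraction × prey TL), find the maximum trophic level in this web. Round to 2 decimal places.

3.76

Species C: 1 + (0.57×1 + 0.43×1) = 2
Species D: 1 + 2 = 3
Species E: 1 + (0.88×3 + 0.12×1) = 3.76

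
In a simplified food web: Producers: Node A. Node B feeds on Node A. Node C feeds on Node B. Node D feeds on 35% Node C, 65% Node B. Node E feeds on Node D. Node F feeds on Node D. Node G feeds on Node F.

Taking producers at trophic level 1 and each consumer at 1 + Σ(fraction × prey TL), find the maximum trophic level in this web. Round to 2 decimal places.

Node B: 1 + 1 = 2
Node C: 1 + 2 = 3
Node D: 1 + (0.35×3 + 0.65×2) = 3.35
Node E: 1 + 3.35 = 4.35
Node F: 1 + 3.35 = 4.35
Node G: 1 + 4.35 = 5.35

5.35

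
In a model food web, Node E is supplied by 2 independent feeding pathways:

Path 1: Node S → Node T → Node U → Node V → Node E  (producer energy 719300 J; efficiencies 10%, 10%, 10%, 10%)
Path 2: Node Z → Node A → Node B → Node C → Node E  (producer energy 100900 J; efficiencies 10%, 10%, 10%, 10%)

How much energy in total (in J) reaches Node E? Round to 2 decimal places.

82.02 J

Path 1: 719300 × 0.1 × 0.1 × 0.1 × 0.1 = 71.93 J
Path 2: 100900 × 0.1 × 0.1 × 0.1 × 0.1 = 10.09 J
Total at Node E: 71.93 + 10.09 = 82.02 J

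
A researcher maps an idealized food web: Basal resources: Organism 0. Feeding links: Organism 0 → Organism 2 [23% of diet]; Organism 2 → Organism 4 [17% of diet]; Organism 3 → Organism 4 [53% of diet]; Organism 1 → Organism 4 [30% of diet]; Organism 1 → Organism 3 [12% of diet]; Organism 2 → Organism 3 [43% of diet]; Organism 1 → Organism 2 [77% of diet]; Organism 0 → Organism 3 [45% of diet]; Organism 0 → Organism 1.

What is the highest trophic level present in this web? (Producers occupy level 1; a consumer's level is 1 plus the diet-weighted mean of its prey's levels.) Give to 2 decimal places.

3.60

Organism 1: 1 + 1 = 2
Organism 2: 1 + (0.23×1 + 0.77×2) = 2.77
Organism 3: 1 + (0.45×1 + 0.43×2.77 + 0.12×2) = 2.8811
Organism 4: 1 + (0.53×2.8811 + 0.3×2 + 0.17×2.77) = 3.597883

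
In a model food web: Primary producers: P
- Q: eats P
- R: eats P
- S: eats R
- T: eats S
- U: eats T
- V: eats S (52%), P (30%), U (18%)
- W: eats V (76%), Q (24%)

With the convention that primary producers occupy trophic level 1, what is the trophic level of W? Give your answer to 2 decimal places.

4.34

Q: 1 + 1 = 2
R: 1 + 1 = 2
S: 1 + 2 = 3
T: 1 + 3 = 4
U: 1 + 4 = 5
V: 1 + (0.52×3 + 0.3×1 + 0.18×5) = 3.76
W: 1 + (0.76×3.76 + 0.24×2) = 4.3376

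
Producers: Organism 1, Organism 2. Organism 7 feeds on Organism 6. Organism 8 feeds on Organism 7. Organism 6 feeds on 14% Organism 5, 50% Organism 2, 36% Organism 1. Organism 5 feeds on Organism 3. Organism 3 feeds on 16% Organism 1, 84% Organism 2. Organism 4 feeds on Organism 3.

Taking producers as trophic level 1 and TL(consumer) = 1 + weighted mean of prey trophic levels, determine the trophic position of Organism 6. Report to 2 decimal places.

2.28

Organism 3: 1 + (0.16×1 + 0.84×1) = 2
Organism 4: 1 + 2 = 3
Organism 5: 1 + 2 = 3
Organism 6: 1 + (0.14×3 + 0.5×1 + 0.36×1) = 2.28
Organism 7: 1 + 2.28 = 3.28
Organism 8: 1 + 3.28 = 4.28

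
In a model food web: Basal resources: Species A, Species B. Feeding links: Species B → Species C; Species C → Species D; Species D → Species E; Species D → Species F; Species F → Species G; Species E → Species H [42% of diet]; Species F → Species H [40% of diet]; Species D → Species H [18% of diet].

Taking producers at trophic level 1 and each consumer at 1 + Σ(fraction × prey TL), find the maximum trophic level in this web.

Species C: 1 + 1 = 2
Species D: 1 + 2 = 3
Species E: 1 + 3 = 4
Species F: 1 + 3 = 4
Species G: 1 + 4 = 5
Species H: 1 + (0.42×4 + 0.4×4 + 0.18×3) = 4.82

5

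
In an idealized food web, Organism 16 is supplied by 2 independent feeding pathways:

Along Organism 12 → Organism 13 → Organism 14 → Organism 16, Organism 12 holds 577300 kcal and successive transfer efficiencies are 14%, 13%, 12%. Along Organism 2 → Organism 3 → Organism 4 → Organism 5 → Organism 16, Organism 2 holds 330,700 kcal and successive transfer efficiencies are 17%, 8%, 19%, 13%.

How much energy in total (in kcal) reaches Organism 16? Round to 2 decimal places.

1371.91 kcal

Via Organism 12: 577300 × 0.14 × 0.13 × 0.12 = 1260.8232 kcal
Via Organism 2: 330700 × 0.17 × 0.08 × 0.19 × 0.13 = 111.088744 kcal
Total at Organism 16: 1260.8232 + 111.088744 = 1371.911944 kcal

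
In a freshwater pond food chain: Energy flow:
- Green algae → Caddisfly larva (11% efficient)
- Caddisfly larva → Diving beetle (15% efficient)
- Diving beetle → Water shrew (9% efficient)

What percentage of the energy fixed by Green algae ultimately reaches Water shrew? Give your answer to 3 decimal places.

0.149%

Product of link efficiencies: 0.11 × 0.15 × 0.09 = 0.001485
As a percentage: 0.001485 × 100 = 0.149%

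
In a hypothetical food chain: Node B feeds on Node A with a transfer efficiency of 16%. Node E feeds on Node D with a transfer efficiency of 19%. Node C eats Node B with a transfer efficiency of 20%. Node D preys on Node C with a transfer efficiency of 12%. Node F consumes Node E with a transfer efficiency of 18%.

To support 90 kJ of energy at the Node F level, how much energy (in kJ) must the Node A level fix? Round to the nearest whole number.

685307 kJ

Cumulative transfer efficiency: 0.16 × 0.2 × 0.12 × 0.19 × 0.18 = 0.000131328
Node A energy = 90 / 0.000131328 = 685307 kJ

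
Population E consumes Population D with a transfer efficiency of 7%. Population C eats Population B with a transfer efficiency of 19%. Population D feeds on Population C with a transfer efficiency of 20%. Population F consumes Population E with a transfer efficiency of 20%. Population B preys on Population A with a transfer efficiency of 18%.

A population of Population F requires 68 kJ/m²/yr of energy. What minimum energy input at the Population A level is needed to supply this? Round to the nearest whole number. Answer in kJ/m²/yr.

710109 kJ/m²/yr

Cumulative transfer efficiency: 0.18 × 0.19 × 0.2 × 0.07 × 0.2 = 0.00009576
Population A energy = 68 / 0.00009576 = 710109 kJ/m²/yr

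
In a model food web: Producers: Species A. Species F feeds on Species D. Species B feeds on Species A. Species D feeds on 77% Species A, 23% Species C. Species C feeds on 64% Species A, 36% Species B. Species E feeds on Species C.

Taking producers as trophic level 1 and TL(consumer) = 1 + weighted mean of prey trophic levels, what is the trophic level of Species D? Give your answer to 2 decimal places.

2.31

Species B: 1 + 1 = 2
Species C: 1 + (0.64×1 + 0.36×2) = 2.36
Species D: 1 + (0.77×1 + 0.23×2.36) = 2.3128
Species E: 1 + 2.36 = 3.36
Species F: 1 + 2.3128 = 3.3128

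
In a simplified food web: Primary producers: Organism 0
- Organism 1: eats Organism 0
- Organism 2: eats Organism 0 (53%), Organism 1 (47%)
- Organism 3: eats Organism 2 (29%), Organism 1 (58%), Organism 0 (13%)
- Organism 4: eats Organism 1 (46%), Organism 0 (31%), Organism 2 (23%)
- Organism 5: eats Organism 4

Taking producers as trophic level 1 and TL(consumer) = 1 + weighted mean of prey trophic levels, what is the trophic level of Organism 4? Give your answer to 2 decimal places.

2.80

Organism 1: 1 + 1 = 2
Organism 2: 1 + (0.53×1 + 0.47×2) = 2.47
Organism 3: 1 + (0.29×2.47 + 0.58×2 + 0.13×1) = 3.0063
Organism 4: 1 + (0.46×2 + 0.31×1 + 0.23×2.47) = 2.7981
Organism 5: 1 + 2.7981 = 3.7981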